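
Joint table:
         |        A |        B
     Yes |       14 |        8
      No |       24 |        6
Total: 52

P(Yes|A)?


P(Yes|A) = 14/(14+24) = 14/38 = 7/19

P = 7/19 ≈ 36.84%


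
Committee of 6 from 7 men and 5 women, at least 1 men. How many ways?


Count by #men:
  1M,5W: C(7,1)×C(5,5)=7
  2M,4W: C(7,2)×C(5,4)=105
  3M,3W: C(7,3)×C(5,3)=350
  4M,2W: C(7,4)×C(5,2)=350
  5M,1W: C(7,5)×C(5,1)=105
  6M,0W: C(7,6)×C(5,0)=7
Total = 924

924


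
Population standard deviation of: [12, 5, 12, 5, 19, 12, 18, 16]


Mean = 99/8
  (12-99/8)²=9/64
  (5-99/8)²=3481/64
  (12-99/8)²=9/64
  (5-99/8)²=3481/64
  (19-99/8)²=2809/64
  (12-99/8)²=9/64
  (18-99/8)²=2025/64
  (16-99/8)²=841/64
Σ(x-μ)² = 1583/8
σ² = (1583/8)/8 = 1583/64

σ = √(1583/64) ≈ 4.9734


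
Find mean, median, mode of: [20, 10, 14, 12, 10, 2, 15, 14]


Sorted: [2, 10, 10, 12, 14, 14, 15, 20]
Mean = 97/8
Median = 13
Freq: {20: 1, 10: 2, 14: 2, 12: 1, 2: 1, 15: 1}
Mode: [10, 14]

Mean=97/8, Median=13, Mode=[10, 14]


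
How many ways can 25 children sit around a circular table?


Circular arrangements of 25 distinct objects: fix one position to break rotational symmetry.
(n-1)! = 24! = 620448401733239439360000

620448401733239439360000


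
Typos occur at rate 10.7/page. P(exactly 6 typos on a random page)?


Poisson(λ=10.7): P(X=6) = e^(-λ)×λ^k/k!
= e^(-10.7) × 10.7^6 / 6!
≈ 2.254493791e-05 × 1500730.35185 / 720 ≈ 0.046991

P(X=6) ≈ 0.046991 ≈ 4.70%


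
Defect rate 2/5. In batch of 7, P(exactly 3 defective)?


Binomial: P(X=3) = C(7,3)×p^3×(1-p)^4
= 35 × 8/125 × 81/625 = 4536/15625

P(X=3) = 4536/15625 ≈ 29.03%


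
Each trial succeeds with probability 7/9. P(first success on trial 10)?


Geometric: P(X=10) = (1-p)^(k-1)×p = (2/9)^9×7/9 = 3584/3486784401

P(X=10) = 3584/3486784401 ≈ 0.00%


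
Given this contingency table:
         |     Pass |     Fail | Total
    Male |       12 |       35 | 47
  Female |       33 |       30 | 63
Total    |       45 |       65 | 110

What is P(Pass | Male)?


P(Pass | Male) = 12/(12+35) = 12/47

P(Pass|Male) = 12/47 ≈ 25.53%


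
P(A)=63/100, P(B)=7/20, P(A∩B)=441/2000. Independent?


P(A)×P(B) = 441/2000
P(A∩B) = 441/2000
Equal ✓ → Independent

Yes, independent


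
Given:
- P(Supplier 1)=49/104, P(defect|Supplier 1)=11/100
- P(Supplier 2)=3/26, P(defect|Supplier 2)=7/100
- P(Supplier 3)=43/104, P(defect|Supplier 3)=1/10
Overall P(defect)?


P(B) = Σ P(B|Aᵢ)×P(Aᵢ)
  11/100×49/104 = 539/10400
  7/100×3/26 = 21/2600
  1/10×43/104 = 43/1040
Sum = 81/800

P(defect) = 81/800 ≈ 10.12%


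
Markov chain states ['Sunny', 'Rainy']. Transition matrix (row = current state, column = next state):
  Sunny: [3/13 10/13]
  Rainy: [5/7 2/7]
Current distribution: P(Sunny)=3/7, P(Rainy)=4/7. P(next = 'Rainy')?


P(next=Rainy) = Σᵢ P(now=i)×P(i→Rainy)
= 3/7×10/13 + 4/7×2/7
= 30/91 + 8/49 = 314/637

P = 314/637 ≈ 0.4929


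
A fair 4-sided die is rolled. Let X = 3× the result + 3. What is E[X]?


E[die] = (1+4)/2 = 5/2
E[X] = 3×5/2 + 3 = 21/2

E[X] = 21/2


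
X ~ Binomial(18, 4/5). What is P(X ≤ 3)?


P(X ≤ 3) = Σ P(X=i) for i=0..3
P(X=0) = 1/3814697265625
P(X=1) = 72/3814697265625
P(X=2) = 2448/3814697265625
P(X=3) = 52224/3814697265625
Sum = 10949/762939453125

P(X ≤ 3) = 10949/762939453125 ≈ 0.00%


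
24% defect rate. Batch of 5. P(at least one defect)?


P(all good) = (19/25)^5 = 2476099/9765625
P(≥1 defect) = 7289526/9765625

P = 7289526/9765625 ≈ 74.64%


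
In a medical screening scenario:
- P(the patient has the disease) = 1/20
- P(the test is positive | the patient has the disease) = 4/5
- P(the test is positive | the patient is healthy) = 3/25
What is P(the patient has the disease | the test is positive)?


Using Bayes' theorem:
P(A|B) = P(B|A)·P(A) / P(B)

P(the test is positive) = 4/5 × 1/20 + 3/25 × 19/20
= 1/25 + 57/500 = 77/500

P(the patient has the disease|the test is positive) = (1/25) / (77/500) = 20/77

P(the patient has the disease|the test is positive) = 20/77 ≈ 25.97%


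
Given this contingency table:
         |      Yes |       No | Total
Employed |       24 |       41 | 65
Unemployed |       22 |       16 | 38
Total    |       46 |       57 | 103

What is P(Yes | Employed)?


P(Yes | Employed) = 24/(24+41) = 24/65

P(Yes|Employed) = 24/65 ≈ 36.92%


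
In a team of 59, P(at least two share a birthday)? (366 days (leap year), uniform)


P(all different) = Π(366-i)/366 for i=0..58
= 0.007112
P(match) = 1 - 0.007112 = 0.992888

P ≈ 0.9929 ≈ 99.29%


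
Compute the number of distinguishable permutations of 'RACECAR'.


Letters: 7, freq: {'R': 2, 'A': 2, 'C': 2, 'E': 1}
7!/(2!×2!×2!×1!) = 5040/8 = 630

630


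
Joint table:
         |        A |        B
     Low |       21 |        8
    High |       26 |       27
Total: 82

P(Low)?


P(Low) = (21+8)/82 = 29/82

P(Low) = 29/82 ≈ 35.37%


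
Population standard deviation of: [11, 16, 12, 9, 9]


Mean = 57/5
  (11-57/5)²=4/25
  (16-57/5)²=529/25
  (12-57/5)²=9/25
  (9-57/5)²=144/25
  (9-57/5)²=144/25
Σ(x-μ)² = 166/5
σ² = (166/5)/5 = 166/25

σ = √(166/25) ≈ 2.5768


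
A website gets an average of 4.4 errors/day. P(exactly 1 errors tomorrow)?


Poisson(λ=4.4): P(X=1) = e^(-λ)×λ^k/k!
= e^(-4.4) × 4.4^1 / 1!
≈ 0.0122773399 × 4.4 / 1 ≈ 0.054020

P(X=1) ≈ 0.054020 ≈ 5.40%


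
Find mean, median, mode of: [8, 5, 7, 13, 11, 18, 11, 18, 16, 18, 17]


Sorted: [5, 7, 8, 11, 11, 13, 16, 17, 18, 18, 18]
Mean = 142/11
Median = 13
Freq: {8: 1, 5: 1, 7: 1, 13: 1, 11: 2, 18: 3, 16: 1, 17: 1}
Mode: [18]

Mean=142/11, Median=13, Mode=18


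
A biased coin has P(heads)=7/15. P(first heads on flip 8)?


Geometric: P(X=8) = (1-p)^(k-1)×p = (8/15)^7×7/15 = 14680064/2562890625

P(X=8) = 14680064/2562890625 ≈ 0.57%


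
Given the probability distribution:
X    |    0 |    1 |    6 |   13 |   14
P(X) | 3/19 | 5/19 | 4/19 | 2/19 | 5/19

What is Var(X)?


E[X] = 125/19
E[X²] = 1467/19
Var(X) = E[X²] - (E[X])² = 1467/19 - 15625/361 = 12248/361

Var(X) = 12248/361 ≈ 33.9280


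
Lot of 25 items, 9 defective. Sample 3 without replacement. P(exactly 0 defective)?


Hypergeometric: C(9,0)×C(16,3)/C(25,3)
= 1×560/2300 = 28/115

P(X=0) = 28/115 ≈ 24.35%


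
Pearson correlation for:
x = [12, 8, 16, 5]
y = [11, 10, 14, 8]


n=4, Σx=41, Σy=43, Σxy=476, Σx²=489, Σy²=481
r = (4×476 - 41×43)/√((4×489 - 41²)(4×481 - 43²))
= 141/√(275×75) = 141/√20625 ≈ 141/143.6141 ≈ 0.9818

r ≈ 0.9818


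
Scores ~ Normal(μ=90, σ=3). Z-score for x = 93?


z = (x - μ)/σ = (93 - 90)/3 = 1.0

z = 1.0


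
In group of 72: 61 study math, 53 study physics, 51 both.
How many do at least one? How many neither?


|A∪B| = 61+53-51 = 63
Neither = 72-63 = 9

At least one: 63; Neither: 9


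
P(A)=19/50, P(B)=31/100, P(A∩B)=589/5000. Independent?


P(A)×P(B) = 589/5000
P(A∩B) = 589/5000
Equal ✓ → Independent

Yes, independent


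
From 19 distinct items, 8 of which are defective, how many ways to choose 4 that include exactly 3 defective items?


Choose 3 of the 8 defective items and 1 of the other 11 items:
C(8,3)×C(11,1) = 56×11 = 616

616


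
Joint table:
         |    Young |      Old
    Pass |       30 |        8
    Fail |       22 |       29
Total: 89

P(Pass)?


P(Pass) = (30+8)/89 = 38/89

P(Pass) = 38/89 ≈ 42.70%


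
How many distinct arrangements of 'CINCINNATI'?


Letters: 10, freq: {'C': 2, 'I': 3, 'N': 3, 'A': 1, 'T': 1}
10!/(2!×3!×3!×1!×1!) = 3628800/72 = 50400

50400


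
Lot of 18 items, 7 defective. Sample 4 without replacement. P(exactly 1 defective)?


Hypergeometric: C(7,1)×C(11,3)/C(18,4)
= 7×165/3060 = 77/204

P(X=1) = 77/204 ≈ 37.75%


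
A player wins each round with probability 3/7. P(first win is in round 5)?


Geometric: P(X=5) = (1-p)^(k-1)×p = (4/7)^4×3/7 = 768/16807

P(X=5) = 768/16807 ≈ 4.57%


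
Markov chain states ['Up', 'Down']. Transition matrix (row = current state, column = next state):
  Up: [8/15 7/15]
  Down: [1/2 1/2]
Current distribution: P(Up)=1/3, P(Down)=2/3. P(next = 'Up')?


P(next=Up) = Σᵢ P(now=i)×P(i→Up)
= 1/3×8/15 + 2/3×1/2
= 8/45 + 1/3 = 23/45

P = 23/45 ≈ 0.5111


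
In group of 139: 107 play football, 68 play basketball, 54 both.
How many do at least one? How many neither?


|A∪B| = 107+68-54 = 121
Neither = 139-121 = 18

At least one: 121; Neither: 18


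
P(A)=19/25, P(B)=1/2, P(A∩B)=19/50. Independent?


P(A)×P(B) = 19/50
P(A∩B) = 19/50
Equal ✓ → Independent

Yes, independent


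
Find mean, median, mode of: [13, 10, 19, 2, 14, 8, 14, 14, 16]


Sorted: [2, 8, 10, 13, 14, 14, 14, 16, 19]
Mean = 110/9
Median = 14
Freq: {13: 1, 10: 1, 19: 1, 2: 1, 14: 3, 8: 1, 16: 1}
Mode: [14]

Mean=110/9, Median=14, Mode=14


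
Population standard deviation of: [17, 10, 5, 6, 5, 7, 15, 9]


Mean = 74/8 = 37/4
  (17-37/4)²=961/16
  (10-37/4)²=9/16
  (5-37/4)²=289/16
  (6-37/4)²=169/16
  (5-37/4)²=289/16
  (7-37/4)²=81/16
  (15-37/4)²=529/16
  (9-37/4)²=1/16
Σ(x-μ)² = 291/2
σ² = (291/2)/8 = 291/16

σ = √(291/16) ≈ 4.2647


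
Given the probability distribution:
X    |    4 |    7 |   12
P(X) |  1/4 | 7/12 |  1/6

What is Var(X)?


E[X] = 85/12
E[X²] = 679/12
Var(X) = E[X²] - (E[X])² = 679/12 - 7225/144 = 923/144

Var(X) = 923/144 ≈ 6.4097


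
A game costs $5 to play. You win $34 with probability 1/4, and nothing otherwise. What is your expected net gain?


E[gain] = (34-5)×1/4 + (-5)×3/4
= 29/4 - 15/4 = 7/2

Expected net gain = $7/2 ≈ $3.50


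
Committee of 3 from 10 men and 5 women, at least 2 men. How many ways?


Count by #men:
  2M,1W: C(10,2)×C(5,1)=225
  3M,0W: C(10,3)×C(5,0)=120
Total = 345

345


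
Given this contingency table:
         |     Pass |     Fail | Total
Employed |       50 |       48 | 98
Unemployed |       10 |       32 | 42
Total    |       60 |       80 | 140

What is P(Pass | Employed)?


P(Pass | Employed) = 50/(50+48) = 50/98 = 25/49

P(Pass|Employed) = 25/49 ≈ 51.02%


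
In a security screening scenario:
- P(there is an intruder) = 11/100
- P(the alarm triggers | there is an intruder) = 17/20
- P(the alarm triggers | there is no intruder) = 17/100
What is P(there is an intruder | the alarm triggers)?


Using Bayes' theorem:
P(A|B) = P(B|A)·P(A) / P(B)

P(the alarm triggers) = 17/20 × 11/100 + 17/100 × 89/100
= 187/2000 + 1513/10000 = 153/625

P(there is an intruder|the alarm triggers) = (187/2000) / (153/625) = 55/144

P(there is an intruder|the alarm triggers) = 55/144 ≈ 38.19%


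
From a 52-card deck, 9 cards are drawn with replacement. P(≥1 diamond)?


P(not a diamond) = 39/52 = 3/4
P(none in 9 draws) = (3/4)^9 = 19683/262144
P(≥1 diamond) = 1 - 19683/262144 = 242461/262144

P = 242461/262144 ≈ 92.49%


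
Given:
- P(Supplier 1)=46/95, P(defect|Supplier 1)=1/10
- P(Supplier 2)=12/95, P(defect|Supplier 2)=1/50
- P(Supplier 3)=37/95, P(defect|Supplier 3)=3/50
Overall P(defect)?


P(B) = Σ P(B|Aᵢ)×P(Aᵢ)
  1/10×46/95 = 23/475
  1/50×12/95 = 6/2375
  3/50×37/95 = 111/4750
Sum = 353/4750

P(defect) = 353/4750 ≈ 7.43%


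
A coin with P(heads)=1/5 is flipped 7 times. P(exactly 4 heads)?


Binomial: P(X=4) = C(7,4)×p^4×(1-p)^3
= 35 × 1/625 × 64/125 = 448/15625

P(X=4) = 448/15625 ≈ 2.87%


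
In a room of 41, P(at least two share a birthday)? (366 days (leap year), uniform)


P(all different) = Π(366-i)/366 for i=0..40
= 0.097493
P(match) = 1 - 0.097493 = 0.902507

P ≈ 0.9025 ≈ 90.25%


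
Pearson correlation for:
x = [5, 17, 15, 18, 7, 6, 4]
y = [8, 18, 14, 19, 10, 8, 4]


n=7, Σx=72, Σy=81, Σxy=1032, Σx²=964, Σy²=1125
r = (7×1032 - 72×81)/√((7×964 - 72²)(7×1125 - 81²))
= 1392/√(1564×1314) = 1392/√2055096 ≈ 1392/1433.5606 ≈ 0.9710

r ≈ 0.9710


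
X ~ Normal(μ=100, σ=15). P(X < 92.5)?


z = (92.5-100)/15 = -0.5
P(Z < -0.5) = 0.3085

P(X < 92.5) ≈ 0.3085


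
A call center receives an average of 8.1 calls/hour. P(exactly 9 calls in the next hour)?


Poisson(λ=8.1): P(X=9) = e^(-λ)×λ^k/k!
= e^(-8.1) × 8.1^9 / 9!
≈ 0.0003035391381 × 150094635.297 / 362880 ≈ 0.125550

P(X=9) ≈ 0.125550 ≈ 12.56%


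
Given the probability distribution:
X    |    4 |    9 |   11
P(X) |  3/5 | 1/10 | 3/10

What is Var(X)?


E[X] = 33/5
E[X²] = 54
Var(X) = E[X²] - (E[X])² = 54 - 1089/25 = 261/25

Var(X) = 261/25 ≈ 10.4400


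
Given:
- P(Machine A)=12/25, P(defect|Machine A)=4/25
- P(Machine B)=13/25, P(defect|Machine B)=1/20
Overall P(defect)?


P(B) = Σ P(B|Aᵢ)×P(Aᵢ)
  4/25×12/25 = 48/625
  1/20×13/25 = 13/500
Sum = 257/2500

P(defect) = 257/2500 ≈ 10.28%


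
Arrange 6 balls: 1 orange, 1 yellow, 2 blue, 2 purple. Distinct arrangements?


6!/(1!×1!×2!×2!) = 180

180


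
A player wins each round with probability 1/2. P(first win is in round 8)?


Geometric: P(X=8) = (1-p)^(k-1)×p = (1/2)^7×1/2 = 1/256

P(X=8) = 1/256 ≈ 0.39%


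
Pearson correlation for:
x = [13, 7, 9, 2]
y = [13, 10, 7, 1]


n=4, Σx=31, Σy=31, Σxy=304, Σx²=303, Σy²=319
r = (4×304 - 31×31)/√((4×303 - 31²)(4×319 - 31²))
= 255/√(251×315) = 255/√79065 ≈ 255/281.1850 ≈ 0.9069

r ≈ 0.9069


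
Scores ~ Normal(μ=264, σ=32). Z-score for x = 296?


z = (x - μ)/σ = (296 - 264)/32 = 1.0

z = 1.0


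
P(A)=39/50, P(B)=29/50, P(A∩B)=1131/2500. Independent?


P(A)×P(B) = 1131/2500
P(A∩B) = 1131/2500
Equal ✓ → Independent

Yes, independent


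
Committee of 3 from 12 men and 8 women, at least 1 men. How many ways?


Count by #men:
  1M,2W: C(12,1)×C(8,2)=336
  2M,1W: C(12,2)×C(8,1)=528
  3M,0W: C(12,3)×C(8,0)=220
Total = 1084

1084


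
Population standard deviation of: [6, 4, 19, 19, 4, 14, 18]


Mean = 84/7 = 12
  (6-12)²=36
  (4-12)²=64
  (19-12)²=49
  (19-12)²=49
  (4-12)²=64
  (14-12)²=4
  (18-12)²=36
Σ(x-μ)² = 302
σ² = 302/7

σ = √(302/7) ≈ 6.5683


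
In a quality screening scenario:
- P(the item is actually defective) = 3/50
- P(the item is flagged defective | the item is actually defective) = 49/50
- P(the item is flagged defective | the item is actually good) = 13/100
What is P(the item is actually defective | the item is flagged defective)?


Using Bayes' theorem:
P(A|B) = P(B|A)·P(A) / P(B)

P(the item is flagged defective) = 49/50 × 3/50 + 13/100 × 47/50
= 147/2500 + 611/5000 = 181/1000

P(the item is actually defective|the item is flagged defective) = (147/2500) / (181/1000) = 294/905

P(the item is actually defective|the item is flagged defective) = 294/905 ≈ 32.49%


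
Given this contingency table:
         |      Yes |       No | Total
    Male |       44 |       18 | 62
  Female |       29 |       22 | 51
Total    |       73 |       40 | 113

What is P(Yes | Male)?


P(Yes | Male) = 44/(44+18) = 44/62 = 22/31

P(Yes|Male) = 22/31 ≈ 70.97%


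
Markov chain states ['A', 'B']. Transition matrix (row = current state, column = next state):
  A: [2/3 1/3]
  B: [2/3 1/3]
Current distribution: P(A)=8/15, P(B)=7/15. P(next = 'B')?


P(next=B) = Σᵢ P(now=i)×P(i→B)
= 8/15×1/3 + 7/15×1/3
= 8/45 + 7/45 = 1/3

P = 1/3 ≈ 0.3333


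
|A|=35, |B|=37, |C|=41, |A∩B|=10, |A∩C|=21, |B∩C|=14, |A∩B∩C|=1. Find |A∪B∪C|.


|A∪B∪C| = 35+37+41-10-21-14+1 = 69

|A∪B∪C| = 69


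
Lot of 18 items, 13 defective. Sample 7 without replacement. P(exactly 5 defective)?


Hypergeometric: C(13,5)×C(5,2)/C(18,7)
= 1287×10/31824 = 55/136

P(X=5) = 55/136 ≈ 40.44%


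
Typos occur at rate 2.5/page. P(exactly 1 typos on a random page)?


Poisson(λ=2.5): P(X=1) = e^(-λ)×λ^k/k!
= e^(-2.5) × 2.5^1 / 1!
≈ 0.08208499862 × 2.5 / 1 ≈ 0.205212

P(X=1) ≈ 0.205212 ≈ 20.52%


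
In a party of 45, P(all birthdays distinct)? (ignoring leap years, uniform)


P(all different) = Π(365-i)/365 for i=0..44
= (365/365)×(364/365)×...×(321/365)
= 0.059024

P ≈ 0.0590 ≈ 5.90%


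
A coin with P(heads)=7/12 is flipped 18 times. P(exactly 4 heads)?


Binomial: P(X=4) = C(18,4)×p^4×(1-p)^14
= 3060 × 2401/20736 × 6103515625/1283918464548864 = 1245635986328125/739537035580145664

P(X=4) = 1245635986328125/739537035580145664 ≈ 0.17%


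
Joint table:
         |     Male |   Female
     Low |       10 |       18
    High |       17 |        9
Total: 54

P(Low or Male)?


P(Low∨Male) = P(Low) + P(Male) - P(Low∧Male)
= (28 + 27 - 10)/54 = 45/54 = 5/6

P = 5/6 ≈ 83.33%


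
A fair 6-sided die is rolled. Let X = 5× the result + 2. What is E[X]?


E[die] = (1+6)/2 = 7/2
E[X] = 5×7/2 + 2 = 39/2

E[X] = 39/2


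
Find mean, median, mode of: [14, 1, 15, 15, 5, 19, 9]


Sorted: [1, 5, 9, 14, 15, 15, 19]
Mean = 78/7
Median = 14
Freq: {14: 1, 1: 1, 15: 2, 5: 1, 19: 1, 9: 1}
Mode: [15]

Mean=78/7, Median=14, Mode=15


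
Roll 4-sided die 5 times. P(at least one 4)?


P(no 4)^5 = (3/4)^5 = 243/1024
P(≥1) = 1 - 243/1024 = 781/1024

P = 781/1024 ≈ 76.27%


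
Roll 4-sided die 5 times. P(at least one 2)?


P(no 2)^5 = (3/4)^5 = 243/1024
P(≥1) = 1 - 243/1024 = 781/1024

P = 781/1024 ≈ 76.27%


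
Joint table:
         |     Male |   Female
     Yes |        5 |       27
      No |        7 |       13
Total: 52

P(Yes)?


P(Yes) = (5+27)/52 = 32/52 = 8/13

P(Yes) = 8/13 ≈ 61.54%


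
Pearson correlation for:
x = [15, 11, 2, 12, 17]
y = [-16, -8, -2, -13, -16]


n=5, Σx=57, Σy=-55, Σxy=-760, Σx²=783, Σy²=749
r = (5×(-760) - 57×(-55))/√((5×783 - 57²)(5×749 - (-55)²))
= -665/√(666×720) = -665/√479520 ≈ -665/692.4738 ≈ -0.9603

r ≈ -0.9603


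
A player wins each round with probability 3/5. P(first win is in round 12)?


Geometric: P(X=12) = (1-p)^(k-1)×p = (2/5)^11×3/5 = 6144/244140625

P(X=12) = 6144/244140625 ≈ 0.00%


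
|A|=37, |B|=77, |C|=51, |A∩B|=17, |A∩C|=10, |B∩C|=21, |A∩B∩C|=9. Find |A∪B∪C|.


|A∪B∪C| = 37+77+51-17-10-21+9 = 126

|A∪B∪C| = 126


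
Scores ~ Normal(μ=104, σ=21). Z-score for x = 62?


z = (x - μ)/σ = (62 - 104)/21 = -2.0

z = -2.0


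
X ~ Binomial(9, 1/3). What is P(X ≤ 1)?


P(X ≤ 1) = Σ P(X=i) for i=0..1
P(X=0) = 512/19683
P(X=1) = 256/2187
Sum = 2816/19683

P(X ≤ 1) = 2816/19683 ≈ 14.31%


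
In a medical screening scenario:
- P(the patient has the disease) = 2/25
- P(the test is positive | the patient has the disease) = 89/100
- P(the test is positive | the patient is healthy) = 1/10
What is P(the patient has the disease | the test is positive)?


Using Bayes' theorem:
P(A|B) = P(B|A)·P(A) / P(B)

P(the test is positive) = 89/100 × 2/25 + 1/10 × 23/25
= 89/1250 + 23/250 = 102/625

P(the patient has the disease|the test is positive) = (89/1250) / (102/625) = 89/204

P(the patient has the disease|the test is positive) = 89/204 ≈ 43.63%


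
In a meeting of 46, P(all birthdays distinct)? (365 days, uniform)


P(all different) = Π(365-i)/365 for i=0..45
= (365/365)×(364/365)×...×(320/365)
= 0.051747

P ≈ 0.0517 ≈ 5.17%


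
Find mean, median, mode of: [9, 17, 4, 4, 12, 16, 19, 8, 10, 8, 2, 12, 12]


Sorted: [2, 4, 4, 8, 8, 9, 10, 12, 12, 12, 16, 17, 19]
Mean = 133/13
Median = 10
Freq: {9: 1, 17: 1, 4: 2, 12: 3, 16: 1, 19: 1, 8: 2, 10: 1, 2: 1}
Mode: [12]

Mean=133/13, Median=10, Mode=12


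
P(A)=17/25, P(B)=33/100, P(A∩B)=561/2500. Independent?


P(A)×P(B) = 561/2500
P(A∩B) = 561/2500
Equal ✓ → Independent

Yes, independent


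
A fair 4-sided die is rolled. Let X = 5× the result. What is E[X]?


E[die] = (1+4)/2 = 5/2
E[X] = 5 × 5/2 = 25/2

E[X] = 25/2


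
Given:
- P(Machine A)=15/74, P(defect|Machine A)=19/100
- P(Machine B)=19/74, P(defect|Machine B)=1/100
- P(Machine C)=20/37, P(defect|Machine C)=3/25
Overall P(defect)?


P(B) = Σ P(B|Aᵢ)×P(Aᵢ)
  19/100×15/74 = 57/1480
  1/100×19/74 = 19/7400
  3/25×20/37 = 12/185
Sum = 98/925

P(defect) = 98/925 ≈ 10.59%


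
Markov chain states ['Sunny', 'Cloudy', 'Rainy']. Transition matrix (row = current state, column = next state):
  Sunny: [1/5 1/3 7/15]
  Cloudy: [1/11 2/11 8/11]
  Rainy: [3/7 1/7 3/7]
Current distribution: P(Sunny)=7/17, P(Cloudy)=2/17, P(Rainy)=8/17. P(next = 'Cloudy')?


P(next=Cloudy) = Σᵢ P(now=i)×P(i→Cloudy)
= 7/17×1/3 + 2/17×2/11 + 8/17×1/7
= 7/51 + 4/187 + 8/119 = 887/3927

P = 887/3927 ≈ 0.2259


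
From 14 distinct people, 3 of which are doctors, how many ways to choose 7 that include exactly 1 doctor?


Choose 1 of the 3 doctors and 6 of the other 11 people:
C(3,1)×C(11,6) = 3×462 = 1386

1386


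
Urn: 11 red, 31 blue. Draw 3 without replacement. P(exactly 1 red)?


Hypergeometric: C(11,1)×C(31,2)/C(42,3)
= 11×465/11480 = 1023/2296

P(X=1) = 1023/2296 ≈ 44.56%


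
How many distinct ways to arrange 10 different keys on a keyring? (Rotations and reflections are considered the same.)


Free circular arrangements: rotations and reflections both identified.
(n-1)!/2 = 9!/2 = 362880/2 = 181440

181440


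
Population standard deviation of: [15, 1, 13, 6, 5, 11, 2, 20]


Mean = 73/8
  (15-73/8)²=2209/64
  (1-73/8)²=4225/64
  (13-73/8)²=961/64
  (6-73/8)²=625/64
  (5-73/8)²=1089/64
  (11-73/8)²=225/64
  (2-73/8)²=3249/64
  (20-73/8)²=7569/64
Σ(x-μ)² = 2519/8
σ² = (2519/8)/8 = 2519/64

σ = √(2519/64) ≈ 6.2737


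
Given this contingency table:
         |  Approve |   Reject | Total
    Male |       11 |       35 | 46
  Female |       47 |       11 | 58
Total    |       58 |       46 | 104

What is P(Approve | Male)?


P(Approve | Male) = 11/(11+35) = 11/46

P(Approve|Male) = 11/46 ≈ 23.91%


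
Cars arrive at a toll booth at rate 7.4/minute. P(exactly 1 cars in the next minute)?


Poisson(λ=7.4): P(X=1) = e^(-λ)×λ^k/k!
= e^(-7.4) × 7.4^1 / 1!
≈ 0.0006112527611 × 7.4 / 1 ≈ 0.004523

P(X=1) ≈ 0.004523 ≈ 0.45%


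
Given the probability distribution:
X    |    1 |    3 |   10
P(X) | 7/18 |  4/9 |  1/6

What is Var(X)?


E[X] = 61/18
E[X²] = 379/18
Var(X) = E[X²] - (E[X])² = 379/18 - 3721/324 = 3101/324

Var(X) = 3101/324 ≈ 9.5710


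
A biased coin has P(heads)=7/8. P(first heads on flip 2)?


Geometric: P(X=2) = (1-p)^(k-1)×p = (1/8)^1×7/8 = 7/64

P(X=2) = 7/64 ≈ 10.94%


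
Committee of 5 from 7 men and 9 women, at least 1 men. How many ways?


Count by #men:
  1M,4W: C(7,1)×C(9,4)=882
  2M,3W: C(7,2)×C(9,3)=1764
  3M,2W: C(7,3)×C(9,2)=1260
  4M,1W: C(7,4)×C(9,1)=315
  5M,0W: C(7,5)×C(9,0)=21
Total = 4242

4242


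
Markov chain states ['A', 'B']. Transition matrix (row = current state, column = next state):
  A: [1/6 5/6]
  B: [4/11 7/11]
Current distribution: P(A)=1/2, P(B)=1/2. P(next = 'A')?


P(next=A) = Σᵢ P(now=i)×P(i→A)
= 1/2×1/6 + 1/2×4/11
= 1/12 + 2/11 = 35/132

P = 35/132 ≈ 0.2652


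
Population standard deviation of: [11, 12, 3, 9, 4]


Mean = 39/5
  (11-39/5)²=256/25
  (12-39/5)²=441/25
  (3-39/5)²=576/25
  (9-39/5)²=36/25
  (4-39/5)²=361/25
Σ(x-μ)² = 334/5
σ² = (334/5)/5 = 334/25

σ = √(334/25) ≈ 3.6551


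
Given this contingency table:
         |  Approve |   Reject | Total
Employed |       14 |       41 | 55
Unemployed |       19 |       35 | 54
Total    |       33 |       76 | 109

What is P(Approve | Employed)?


P(Approve | Employed) = 14/(14+41) = 14/55

P(Approve|Employed) = 14/55 ≈ 25.45%


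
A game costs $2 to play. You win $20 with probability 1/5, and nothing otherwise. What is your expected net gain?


E[gain] = (20-2)×1/5 + (-2)×4/5
= 18/5 - 8/5 = 2

Expected net gain = $2 ≈ $2.00


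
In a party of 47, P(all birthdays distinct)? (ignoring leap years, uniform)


P(all different) = Π(365-i)/365 for i=0..46
= (365/365)×(364/365)×...×(319/365)
= 0.045226

P ≈ 0.0452 ≈ 4.52%


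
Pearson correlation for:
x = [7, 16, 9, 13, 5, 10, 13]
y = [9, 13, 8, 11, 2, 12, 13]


n=7, Σx=73, Σy=68, Σxy=785, Σx²=849, Σy²=752
r = (7×785 - 73×68)/√((7×849 - 73²)(7×752 - 68²))
= 531/√(614×640) = 531/√392960 ≈ 531/626.8652 ≈ 0.8471

r ≈ 0.8471


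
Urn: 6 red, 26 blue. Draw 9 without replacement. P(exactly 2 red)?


Hypergeometric: C(6,2)×C(26,7)/C(32,9)
= 15×657800/28048800 = 1265/3596

P(X=2) = 1265/3596 ≈ 35.18%


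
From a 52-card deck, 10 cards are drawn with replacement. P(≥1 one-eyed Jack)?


P(not a one-eyed Jack) = 50/52 = 25/26
P(none in 10 draws) = (25/26)^10 = 95367431640625/141167095653376
P(≥1 one-eyed Jack) = 1 - 95367431640625/141167095653376 = 45799664012751/141167095653376

P = 45799664012751/141167095653376 ≈ 32.44%


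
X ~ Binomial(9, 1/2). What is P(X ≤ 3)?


P(X ≤ 3) = Σ P(X=i) for i=0..3
P(X=0) = 1/512
P(X=1) = 9/512
P(X=2) = 9/128
P(X=3) = 21/128
Sum = 65/256

P(X ≤ 3) = 65/256 ≈ 25.39%


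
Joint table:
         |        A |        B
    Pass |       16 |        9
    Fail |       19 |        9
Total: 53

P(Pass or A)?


P(Pass∨A) = P(Pass) + P(A) - P(Pass∧A)
= (25 + 35 - 16)/53 = 44/53

P = 44/53 ≈ 83.02%


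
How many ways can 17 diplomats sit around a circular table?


Circular arrangements of 17 distinct objects: fix one position to break rotational symmetry.
(n-1)! = 16! = 20922789888000

20922789888000


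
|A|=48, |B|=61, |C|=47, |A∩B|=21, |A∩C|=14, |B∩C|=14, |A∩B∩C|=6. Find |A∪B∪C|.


|A∪B∪C| = 48+61+47-21-14-14+6 = 113

|A∪B∪C| = 113


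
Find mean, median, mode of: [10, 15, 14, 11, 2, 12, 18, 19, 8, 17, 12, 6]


Sorted: [2, 6, 8, 10, 11, 12, 12, 14, 15, 17, 18, 19]
Mean = 144/12 = 12
Median = 12
Freq: {10: 1, 15: 1, 14: 1, 11: 1, 2: 1, 12: 2, 18: 1, 19: 1, 8: 1, 17: 1, 6: 1}
Mode: [12]

Mean=12, Median=12, Mode=12


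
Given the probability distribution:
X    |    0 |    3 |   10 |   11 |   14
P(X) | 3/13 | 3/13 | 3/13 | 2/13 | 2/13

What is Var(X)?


E[X] = 89/13
E[X²] = 961/13
Var(X) = E[X²] - (E[X])² = 961/13 - 7921/169 = 4572/169

Var(X) = 4572/169 ≈ 27.0533


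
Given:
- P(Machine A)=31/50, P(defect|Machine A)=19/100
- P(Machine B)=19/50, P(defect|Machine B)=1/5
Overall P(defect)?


P(B) = Σ P(B|Aᵢ)×P(Aᵢ)
  19/100×31/50 = 589/5000
  1/5×19/50 = 19/250
Sum = 969/5000

P(defect) = 969/5000 ≈ 19.38%


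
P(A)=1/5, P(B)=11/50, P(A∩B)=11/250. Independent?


P(A)×P(B) = 11/250
P(A∩B) = 11/250
Equal ✓ → Independent

Yes, independent


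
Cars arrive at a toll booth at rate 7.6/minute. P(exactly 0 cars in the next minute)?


Poisson(λ=7.6): P(X=0) = e^(-λ)×λ^k/k!
= e^(-7.6) × 7.6^0 / 0!
≈ 0.0005004514334 × 1 / 1 ≈ 0.000500

P(X=0) ≈ 0.000500 ≈ 0.05%


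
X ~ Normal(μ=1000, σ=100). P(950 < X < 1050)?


z₁=(950-1000)/100=-0.5, z₂=(1050-1000)/100=0.5
P = Φ(0.5) - Φ(-0.5) = 0.691462 - 0.308538 = 0.382924 ≈ 0.3829

P(950 < X < 1050) ≈ 0.3829


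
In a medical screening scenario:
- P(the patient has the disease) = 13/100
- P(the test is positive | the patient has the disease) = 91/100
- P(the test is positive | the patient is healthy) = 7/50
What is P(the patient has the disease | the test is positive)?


Using Bayes' theorem:
P(A|B) = P(B|A)·P(A) / P(B)

P(the test is positive) = 91/100 × 13/100 + 7/50 × 87/100
= 1183/10000 + 609/5000 = 2401/10000

P(the patient has the disease|the test is positive) = (1183/10000) / (2401/10000) = 169/343

P(the patient has the disease|the test is positive) = 169/343 ≈ 49.27%


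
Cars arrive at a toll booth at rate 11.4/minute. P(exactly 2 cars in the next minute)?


Poisson(λ=11.4): P(X=2) = e^(-λ)×λ^k/k!
= e^(-11.4) × 11.4^2 / 2!
≈ 1.119548484e-05 × 129.96 / 2 ≈ 0.000727

P(X=2) ≈ 0.000727 ≈ 0.07%


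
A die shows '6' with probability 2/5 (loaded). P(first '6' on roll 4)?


Geometric: P(X=4) = (1-p)^(k-1)×p = (3/5)^3×2/5 = 54/625

P(X=4) = 54/625 ≈ 8.64%


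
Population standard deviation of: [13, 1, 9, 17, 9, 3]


Mean = 52/6 = 26/3
  (13-26/3)²=169/9
  (1-26/3)²=529/9
  (9-26/3)²=1/9
  (17-26/3)²=625/9
  (9-26/3)²=1/9
  (3-26/3)²=289/9
Σ(x-μ)² = 538/3
σ² = (538/3)/6 = 269/9

σ = √(269/9) ≈ 5.4671


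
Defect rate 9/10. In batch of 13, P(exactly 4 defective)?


Binomial: P(X=4) = C(13,4)×p^4×(1-p)^9
= 715 × 6561/10000 × 1/1000000000 = 938223/2000000000000

P(X=4) = 938223/2000000000000 ≈ 0.00%


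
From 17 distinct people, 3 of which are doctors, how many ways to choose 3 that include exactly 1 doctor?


Choose 1 of the 3 doctors and 2 of the other 14 people:
C(3,1)×C(14,2) = 3×91 = 273

273


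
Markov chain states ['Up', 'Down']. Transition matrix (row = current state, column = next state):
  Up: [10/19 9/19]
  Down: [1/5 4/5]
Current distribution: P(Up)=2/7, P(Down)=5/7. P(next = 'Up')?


P(next=Up) = Σᵢ P(now=i)×P(i→Up)
= 2/7×10/19 + 5/7×1/5
= 20/133 + 1/7 = 39/133

P = 39/133 ≈ 0.2932


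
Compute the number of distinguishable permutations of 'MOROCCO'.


Letters: 7, freq: {'M': 1, 'O': 3, 'R': 1, 'C': 2}
7!/(1!×3!×1!×2!) = 5040/12 = 420

420


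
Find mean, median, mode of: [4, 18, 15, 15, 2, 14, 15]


Sorted: [2, 4, 14, 15, 15, 15, 18]
Mean = 83/7
Median = 15
Freq: {4: 1, 18: 1, 15: 3, 2: 1, 14: 1}
Mode: [15]

Mean=83/7, Median=15, Mode=15


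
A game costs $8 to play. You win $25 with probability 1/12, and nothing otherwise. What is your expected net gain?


E[gain] = (25-8)×1/12 + (-8)×11/12
= 17/12 - 22/3 = -71/12

Expected net gain = $-71/12 ≈ $-5.92


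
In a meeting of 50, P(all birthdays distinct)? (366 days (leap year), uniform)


P(all different) = Π(366-i)/366 for i=0..49
= (366/366)×(365/366)×...×(317/366)
= 0.029927

P ≈ 0.0299 ≈ 2.99%


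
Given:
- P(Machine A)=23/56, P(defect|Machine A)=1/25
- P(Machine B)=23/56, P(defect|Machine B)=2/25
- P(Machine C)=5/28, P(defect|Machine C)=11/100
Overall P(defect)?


P(B) = Σ P(B|Aᵢ)×P(Aᵢ)
  1/25×23/56 = 23/1400
  2/25×23/56 = 23/700
  11/100×5/28 = 11/560
Sum = 193/2800

P(defect) = 193/2800 ≈ 6.89%


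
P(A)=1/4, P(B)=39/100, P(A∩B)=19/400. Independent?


P(A)×P(B) = 39/400
P(A∩B) = 19/400
Not equal → NOT independent

No, not independent


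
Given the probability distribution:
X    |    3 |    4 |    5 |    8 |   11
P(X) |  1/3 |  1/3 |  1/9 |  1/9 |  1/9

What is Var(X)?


E[X] = 5
E[X²] = 95/3
Var(X) = E[X²] - (E[X])² = 95/3 - 25 = 20/3

Var(X) = 20/3 ≈ 6.6667


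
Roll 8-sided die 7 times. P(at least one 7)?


P(no 7)^7 = (7/8)^7 = 823543/2097152
P(≥1) = 1 - 823543/2097152 = 1273609/2097152

P = 1273609/2097152 ≈ 60.73%


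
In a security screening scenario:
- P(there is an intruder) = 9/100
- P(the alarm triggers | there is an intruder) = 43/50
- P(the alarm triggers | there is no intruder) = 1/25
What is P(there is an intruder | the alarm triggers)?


Using Bayes' theorem:
P(A|B) = P(B|A)·P(A) / P(B)

P(the alarm triggers) = 43/50 × 9/100 + 1/25 × 91/100
= 387/5000 + 91/2500 = 569/5000

P(there is an intruder|the alarm triggers) = (387/5000) / (569/5000) = 387/569

P(there is an intruder|the alarm triggers) = 387/569 ≈ 68.01%


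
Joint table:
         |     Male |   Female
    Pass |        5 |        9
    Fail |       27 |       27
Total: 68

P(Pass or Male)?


P(Pass∨Male) = P(Pass) + P(Male) - P(Pass∧Male)
= (14 + 32 - 5)/68 = 41/68

P = 41/68 ≈ 60.29%


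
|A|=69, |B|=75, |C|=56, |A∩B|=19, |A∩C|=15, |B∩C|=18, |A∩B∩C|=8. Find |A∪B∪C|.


|A∪B∪C| = 69+75+56-19-15-18+8 = 156

|A∪B∪C| = 156


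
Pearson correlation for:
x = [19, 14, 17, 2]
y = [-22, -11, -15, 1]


n=4, Σx=52, Σy=-47, Σxy=-825, Σx²=850, Σy²=831
r = (4×(-825) - 52×(-47))/√((4×850 - 52²)(4×831 - (-47)²))
= -856/√(696×1115) = -856/√776040 ≈ -856/880.9313 ≈ -0.9717

r ≈ -0.9717


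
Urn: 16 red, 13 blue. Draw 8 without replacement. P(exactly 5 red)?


Hypergeometric: C(16,5)×C(13,3)/C(29,8)
= 4368×286/4292145 = 2912/10005

P(X=5) = 2912/10005 ≈ 29.11%


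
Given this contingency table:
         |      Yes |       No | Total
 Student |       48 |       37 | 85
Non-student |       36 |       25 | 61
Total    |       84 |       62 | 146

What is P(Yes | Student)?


P(Yes | Student) = 48/(48+37) = 48/85

P(Yes|Student) = 48/85 ≈ 56.47%


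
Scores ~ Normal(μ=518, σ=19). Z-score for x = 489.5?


z = (x - μ)/σ = (489.5 - 518)/19 = -1.5

z = -1.5


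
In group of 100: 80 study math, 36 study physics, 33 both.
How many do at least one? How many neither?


|A∪B| = 80+36-33 = 83
Neither = 100-83 = 17

At least one: 83; Neither: 17


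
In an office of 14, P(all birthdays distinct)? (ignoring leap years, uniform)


P(all different) = Π(365-i)/365 for i=0..13
= (365/365)×(364/365)×...×(352/365)
= 0.776897

P ≈ 0.7769 ≈ 77.69%


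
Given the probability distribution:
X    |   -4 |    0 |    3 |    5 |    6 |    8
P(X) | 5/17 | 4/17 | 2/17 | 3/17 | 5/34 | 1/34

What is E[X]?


E[X] = Σ x·P(X=x)
= (-4)×(5/17) + (0)×(4/17) + (3)×(2/17) + (5)×(3/17) + (6)×(5/34) + (8)×(1/34)
= 20/17

E[X] = 20/17


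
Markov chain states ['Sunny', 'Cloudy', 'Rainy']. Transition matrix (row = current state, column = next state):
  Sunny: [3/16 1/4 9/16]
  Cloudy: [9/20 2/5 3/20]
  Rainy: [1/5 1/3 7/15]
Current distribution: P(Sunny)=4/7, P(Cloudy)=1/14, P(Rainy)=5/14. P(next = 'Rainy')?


P(next=Rainy) = Σᵢ P(now=i)×P(i→Rainy)
= 4/7×9/16 + 1/14×3/20 + 5/14×7/15
= 9/28 + 3/280 + 1/6 = 419/840

P = 419/840 ≈ 0.4988


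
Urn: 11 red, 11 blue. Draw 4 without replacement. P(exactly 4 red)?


Hypergeometric: C(11,4)×C(11,0)/C(22,4)
= 330×1/7315 = 6/133

P(X=4) = 6/133 ≈ 4.51%


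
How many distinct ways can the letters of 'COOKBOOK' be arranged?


Letters: 8, freq: {'C': 1, 'O': 4, 'K': 2, 'B': 1}
8!/(1!×4!×2!×1!) = 40320/48 = 840

840


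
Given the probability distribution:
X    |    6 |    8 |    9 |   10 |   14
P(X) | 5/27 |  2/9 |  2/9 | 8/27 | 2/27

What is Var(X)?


E[X] = 80/9
E[X²] = 2242/27
Var(X) = E[X²] - (E[X])² = 2242/27 - 6400/81 = 326/81

Var(X) = 326/81 ≈ 4.0247


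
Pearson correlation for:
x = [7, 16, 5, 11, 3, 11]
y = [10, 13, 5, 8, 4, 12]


n=6, Σx=53, Σy=52, Σxy=535, Σx²=581, Σy²=518
r = (6×535 - 53×52)/√((6×581 - 53²)(6×518 - 52²))
= 454/√(677×404) = 454/√273508 ≈ 454/522.9799 ≈ 0.8681

r ≈ 0.8681


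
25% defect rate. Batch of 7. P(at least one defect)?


P(all good) = (3/4)^7 = 2187/16384
P(≥1 defect) = 14197/16384

P = 14197/16384 ≈ 86.65%


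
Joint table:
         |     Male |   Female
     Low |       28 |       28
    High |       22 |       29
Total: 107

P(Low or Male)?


P(Low∨Male) = P(Low) + P(Male) - P(Low∧Male)
= (56 + 50 - 28)/107 = 78/107

P = 78/107 ≈ 72.90%


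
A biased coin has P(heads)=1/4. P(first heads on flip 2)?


Geometric: P(X=2) = (1-p)^(k-1)×p = (3/4)^1×1/4 = 3/16

P(X=2) = 3/16 ≈ 18.75%


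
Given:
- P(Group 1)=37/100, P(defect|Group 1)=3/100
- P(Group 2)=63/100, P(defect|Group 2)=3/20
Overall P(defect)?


P(B) = Σ P(B|Aᵢ)×P(Aᵢ)
  3/100×37/100 = 111/10000
  3/20×63/100 = 189/2000
Sum = 66/625

P(defect) = 66/625 ≈ 10.56%


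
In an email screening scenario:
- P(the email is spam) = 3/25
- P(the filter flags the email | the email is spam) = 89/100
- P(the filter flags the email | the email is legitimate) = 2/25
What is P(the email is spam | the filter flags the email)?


Using Bayes' theorem:
P(A|B) = P(B|A)·P(A) / P(B)

P(the filter flags the email) = 89/100 × 3/25 + 2/25 × 22/25
= 267/2500 + 44/625 = 443/2500

P(the email is spam|the filter flags the email) = (267/2500) / (443/2500) = 267/443

P(the email is spam|the filter flags the email) = 267/443 ≈ 60.27%


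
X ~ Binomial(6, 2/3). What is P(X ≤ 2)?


P(X ≤ 2) = Σ P(X=i) for i=0..2
P(X=0) = 1/729
P(X=1) = 4/243
P(X=2) = 20/243
Sum = 73/729

P(X ≤ 2) = 73/729 ≈ 10.01%


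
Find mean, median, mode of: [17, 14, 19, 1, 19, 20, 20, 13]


Sorted: [1, 13, 14, 17, 19, 19, 20, 20]
Mean = 123/8
Median = 18
Freq: {17: 1, 14: 1, 19: 2, 1: 1, 20: 2, 13: 1}
Mode: [19, 20]

Mean=123/8, Median=18, Mode=[19, 20]


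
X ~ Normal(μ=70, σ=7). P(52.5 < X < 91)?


z₁=(52.5-70)/7=-2.5, z₂=(91-70)/7=3.0
P = Φ(3.0) - Φ(-2.5) = 0.998650 - 0.006210 = 0.992440 ≈ 0.9924

P(52.5 < X < 91) ≈ 0.9924


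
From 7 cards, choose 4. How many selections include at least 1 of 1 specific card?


Complement: C(7,4) - C(6,4) = 35 - 15 = 20

20


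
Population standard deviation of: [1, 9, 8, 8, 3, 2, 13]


Mean = 44/7
  (1-44/7)²=1369/49
  (9-44/7)²=361/49
  (8-44/7)²=144/49
  (8-44/7)²=144/49
  (3-44/7)²=529/49
  (2-44/7)²=900/49
  (13-44/7)²=2209/49
Σ(x-μ)² = 808/7
σ² = (808/7)/7 = 808/49

σ = √(808/49) ≈ 4.0608


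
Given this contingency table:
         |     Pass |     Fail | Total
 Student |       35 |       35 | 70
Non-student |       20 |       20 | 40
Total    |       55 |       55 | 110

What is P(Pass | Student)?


P(Pass | Student) = 35/(35+35) = 35/70 = 1/2

P(Pass|Student) = 1/2 ≈ 50.00%


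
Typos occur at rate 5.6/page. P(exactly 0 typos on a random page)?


Poisson(λ=5.6): P(X=0) = e^(-λ)×λ^k/k!
= e^(-5.6) × 5.6^0 / 0!
≈ 0.003697863716 × 1 / 1 ≈ 0.003698

P(X=0) ≈ 0.003698 ≈ 0.37%


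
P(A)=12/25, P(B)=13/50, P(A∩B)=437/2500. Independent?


P(A)×P(B) = 78/625
P(A∩B) = 437/2500
Not equal → NOT independent

No, not independent


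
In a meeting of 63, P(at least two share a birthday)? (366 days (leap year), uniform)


P(all different) = Π(366-i)/366 for i=0..62
= 0.003452
P(match) = 1 - 0.003452 = 0.996548

P ≈ 0.9965 ≈ 99.65%


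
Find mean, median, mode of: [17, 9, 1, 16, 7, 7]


Sorted: [1, 7, 7, 9, 16, 17]
Mean = 57/6 = 19/2
Median = 8
Freq: {17: 1, 9: 1, 1: 1, 16: 1, 7: 2}
Mode: [7]

Mean=19/2, Median=8, Mode=7


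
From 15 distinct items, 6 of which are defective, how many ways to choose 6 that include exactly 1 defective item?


Choose 1 of the 6 defective items and 5 of the other 9 items:
C(6,1)×C(9,5) = 6×126 = 756

756


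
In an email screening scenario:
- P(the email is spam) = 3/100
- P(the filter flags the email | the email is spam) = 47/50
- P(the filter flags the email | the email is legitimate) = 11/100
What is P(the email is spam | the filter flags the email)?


Using Bayes' theorem:
P(A|B) = P(B|A)·P(A) / P(B)

P(the filter flags the email) = 47/50 × 3/100 + 11/100 × 97/100
= 141/5000 + 1067/10000 = 1349/10000

P(the email is spam|the filter flags the email) = (141/5000) / (1349/10000) = 282/1349

P(the email is spam|the filter flags the email) = 282/1349 ≈ 20.90%


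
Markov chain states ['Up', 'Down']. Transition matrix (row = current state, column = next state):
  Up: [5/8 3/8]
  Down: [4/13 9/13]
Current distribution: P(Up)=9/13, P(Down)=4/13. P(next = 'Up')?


P(next=Up) = Σᵢ P(now=i)×P(i→Up)
= 9/13×5/8 + 4/13×4/13
= 45/104 + 16/169 = 713/1352

P = 713/1352 ≈ 0.5274


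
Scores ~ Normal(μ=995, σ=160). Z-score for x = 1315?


z = (x - μ)/σ = (1315 - 995)/160 = 2.0

z = 2.0


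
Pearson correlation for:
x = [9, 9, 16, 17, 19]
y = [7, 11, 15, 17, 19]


n=5, Σx=70, Σy=69, Σxy=1052, Σx²=1068, Σy²=1045
r = (5×1052 - 70×69)/√((5×1068 - 70²)(5×1045 - 69²))
= 430/√(440×464) = 430/√204160 ≈ 430/451.8407 ≈ 0.9517

r ≈ 0.9517


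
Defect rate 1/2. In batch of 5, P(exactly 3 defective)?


Binomial: P(X=3) = C(5,3)×p^3×(1-p)^2
= 10 × 1/8 × 1/4 = 5/16

P(X=3) = 5/16 ≈ 31.25%
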